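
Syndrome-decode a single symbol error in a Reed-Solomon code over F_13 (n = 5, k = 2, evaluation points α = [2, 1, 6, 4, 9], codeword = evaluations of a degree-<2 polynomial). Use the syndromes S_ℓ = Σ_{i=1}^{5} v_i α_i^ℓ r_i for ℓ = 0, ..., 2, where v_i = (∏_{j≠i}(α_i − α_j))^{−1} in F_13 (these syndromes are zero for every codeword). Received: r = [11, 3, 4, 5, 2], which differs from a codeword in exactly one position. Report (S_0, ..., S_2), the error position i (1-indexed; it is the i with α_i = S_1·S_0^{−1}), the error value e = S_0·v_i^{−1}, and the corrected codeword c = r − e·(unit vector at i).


S = (7, 2, 8), error at position 4, error magnitude e = 4, c = [11, 3, 4, 1, 2].

Step 1: column multipliers v_i = (∏_{j≠i}(α_i − α_j))^{−1} mod 13.
  i = 1 (α = 2): (2−1)(2−6)(2−4)(2−9) = 1·(−4)·(−2)·(−7) = −56 ≡ 9, so v_1 = 9^{−1} = 3 (mod 13).
  i = 2 (α = 1): (1−2)(1−6)(1−4)(1−9) = (−1)·(−5)·(−3)·(−8) = 120 ≡ 3, so v_2 = 3^{−1} = 9 (mod 13).
  i = 3 (α = 6): (6−2)(6−1)(6−4)(6−9) = 4·5·2·(−3) = −120 ≡ 10, so v_3 = 10^{−1} = 4 (mod 13).
  i = 4 (α = 4): (4−2)(4−1)(4−6)(4−9) = 2·3·(−2)·(−5) = 60 ≡ 8, so v_4 = 8^{−1} = 5 (mod 13).
  i = 5 (α = 9): (9−2)(9−1)(9−6)(9−4) = 7·8·3·5 = 840 ≡ 8, so v_5 = 8^{−1} = 5 (mod 13).
  v = [3, 9, 4, 5, 5].
Step 2: syndromes of r = [11, 3, 4, 5, 2] (all sums mod 13).
  S_0 = Σ v_i r_i = 3·11 + 9·3 + 4·4 + 5·5 + 5·2 = 111 ≡ 7.
  S_1 = Σ v_i α_i r_i = 3·2·11 + 9·1·3 + 4·6·4 + 5·4·5 + 5·9·2 = 379 ≡ 2.
  α_i^2 mod 13 = [4, 1, 10, 3, 3].
  S_2 = Σ v_i α_i^2 r_i = 3·4·11 + 9·1·3 + 4·10·4 + 5·3·5 + 5·3·2 = 424 ≡ 8.
  S = (7, 2, 8) ≠ 0, so r is not a codeword (an error is present).
Step 3: locate the error. For a single error e at position i, S_ℓ = v_i·e·α_i^ℓ, so α_err = S_1/S_0.
  S_0^{−1} = 7^{−1} = 2 (mod 13), so α_err = 2·2 = 4 ≡ 4 = α_4. Error position i = 4.
  Consistency check: S_2/S_1 = 8·7 = 56 ≡ 4 = α_err ✓ (single-error assumption holds).
Step 4: error magnitude e = S_0/v_4 = S_0·∏_{j≠4}(α_4 − α_j) = 7·8 = 56 ≡ 4 (mod 13).
Step 5: correct position 4: c_4 = r_4 − e = 5 − 4 ≡ 1 (mod 13). Hence c = [11, 3, 4, 1, 2].
  Check: interpolating c through the α_i gives m(x) = 8 + 8·x (degree < 2) with m(α_i) = c_i for every i, so c is indeed a codeword.


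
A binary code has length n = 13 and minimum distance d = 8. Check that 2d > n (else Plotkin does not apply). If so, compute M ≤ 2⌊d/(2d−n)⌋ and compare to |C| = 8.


Plotkin bound M ≤ 4; given |C| = 8 > bound (violated).

Check applicability: 2d = 16, n = 13.
2d − n = 3 > 0, so Plotkin applies.
Compute d/(2d−n) = 8/3 ≈ 2.6667.
⌊d/(2d−n)⌋ = 2.
Plotkin bound: M ≤ 2·2 = 4.
Given |C| = 8, check: VIOLATED.
This |C| is above the Plotkin bound, so no binary code with n = 13, d = 8 and 8 codewords exists.


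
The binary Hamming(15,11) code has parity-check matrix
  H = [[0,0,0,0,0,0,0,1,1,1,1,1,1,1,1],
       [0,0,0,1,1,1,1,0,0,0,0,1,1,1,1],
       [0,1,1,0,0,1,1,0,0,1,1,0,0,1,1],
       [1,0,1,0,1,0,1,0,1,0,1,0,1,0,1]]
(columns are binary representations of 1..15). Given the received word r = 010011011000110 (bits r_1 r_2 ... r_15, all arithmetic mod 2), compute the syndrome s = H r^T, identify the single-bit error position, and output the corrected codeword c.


s = (0, 0, 1, 1)^T, error position = 3, corrected codeword c = 011011011000110

Compute s = H r^T mod 2 one row at a time:
  s_1 = 1 + 1 + 0 + 0 + 0 + 1 + 1 + 0 = 4 ≡ 0 (mod 2).
  s_2 = 0 + 1 + 1 + 0 + 0 + 1 + 1 + 0 = 4 ≡ 0 (mod 2).
  s_3 = 1 + 0 + 1 + 0 + 0 + 0 + 1 + 0 = 3 ≡ 1 (mod 2).
  s_4 = 0 + 0 + 1 + 0 + 1 + 0 + 1 + 0 = 3 ≡ 1 (mod 2).
s = (0, 0, 1, 1)^T — this equals column 3 of H (binary 0011), so error is at position 3.
Correct: flip bit 3 of r = 010011011000110 to get c = 011011011000110.


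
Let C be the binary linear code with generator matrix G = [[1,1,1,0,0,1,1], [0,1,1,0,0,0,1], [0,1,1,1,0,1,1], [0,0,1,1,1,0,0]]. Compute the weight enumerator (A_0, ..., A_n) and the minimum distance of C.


Weight distribution: A_0 = 1, A_2 = 3, A_3 = 4, A_4 = 3, A_5 = 4, A_6 = 1. Minimum distance d = 2.

Enumerate all 2^4 = 16 messages m ∈ F_2^4.
For each, compute codeword c = mG in F_2^7, then tally its weight.
  m = 0000 → c = 0000000, weight = 0.
  m = 1000 → c = 1110011, weight = 5.
  m = 0100 → c = 0110001, weight = 3.
  m = 1100 → c = 1000010, weight = 2.
  m = 0010 → c = 0111011, weight = 5.
  m = 1010 → c = 1001000, weight = 2.
  m = 0110 → c = 0001010, weight = 2.
  m = 1110 → c = 1111001, weight = 5.
  m = 0001 → c = 0011100, weight = 3.
  m = 1001 → c = 1101111, weight = 6.
  m = 0101 → c = 0101101, weight = 4.
  m = 1101 → c = 1011110, weight = 5.
  m = 0011 → c = 0100111, weight = 4.
  m = 1011 → c = 1010100, weight = 3.
  m = 0111 → c = 0010110, weight = 3.
  m = 1111 → c = 1100101, weight = 4.
Tally weights:
  weight 0: 1 codewords.
  weight 2: 3 codewords.
  weight 3: 4 codewords.
  weight 4: 3 codewords.
  weight 5: 4 codewords.
  weight 6: 1 codewords.
Minimum distance d = smallest w > 0 with A_w > 0 = 2.
Sanity: Σ A_w = 16 = 2^4 = 16 ✓.


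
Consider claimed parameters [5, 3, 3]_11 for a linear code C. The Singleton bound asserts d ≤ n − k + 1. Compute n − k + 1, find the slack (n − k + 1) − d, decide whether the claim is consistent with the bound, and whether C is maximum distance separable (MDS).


Singleton RHS = n − k + 1 = 3, slack = 0, bound satisfied, MDS.

Singleton bound: d ≤ n − k + 1.
Here n = 5, k = 3, so n − k + 1 = 3.
Given d = 3, check d ≤ 3: YES.
Slack = (n − k + 1) − d = 0.
The code is MDS (slack = 0).
Description: the claimed parameters are [5, 3, 3]_11; such a code would be MDS (meets Singleton bound).


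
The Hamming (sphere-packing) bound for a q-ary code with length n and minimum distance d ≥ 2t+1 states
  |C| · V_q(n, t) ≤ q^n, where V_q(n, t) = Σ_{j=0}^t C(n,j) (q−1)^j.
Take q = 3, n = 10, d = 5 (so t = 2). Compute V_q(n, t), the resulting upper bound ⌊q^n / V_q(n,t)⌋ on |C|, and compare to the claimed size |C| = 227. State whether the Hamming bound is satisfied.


V_q(n, t) = 201, q^n = 59049, Hamming bound = 293, |C| = 227 ≤ bound (satisfied).

Step 1: Compute V_q(n, t) = Σ_{j=0}^2 C(n, j) (q−1)^j.
  j = 0: C(10,0)·(2)^0 = 1·1 = 1.
  j = 1: C(10,1)·(2)^1 = 10·2 = 20.
  j = 2: C(10,2)·(2)^2 = 45·4 = 180.
  V_q(n, t) = 1 + 20 + 180 = 201.
Step 2: q^n = 3^10 = 59049.
Step 3: Hamming bound ⌊q^n / V_q(n,t)⌋ = ⌊59049/201⌋ = 293.
Step 4: Compare |C| = 227 to 293: satisfied.
The claimed |C| lies below the Hamming bound.


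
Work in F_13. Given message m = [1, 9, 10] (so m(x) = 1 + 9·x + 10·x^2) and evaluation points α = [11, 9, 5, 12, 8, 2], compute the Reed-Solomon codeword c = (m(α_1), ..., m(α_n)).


c = [10, 8, 10, 2, 11, 7]

Message polynomial: m(x) = 1 + 9·x + 10·x^2 (mod 13).
For each evaluation point α_i, compute m(α_i) mod 13:
  α_1 = 11: Horner steps 10 → 2 → 10, so m(11) = 10.
  α_2 = 9: Horner steps 10 → 8 → 8, so m(9) = 8.
  α_3 = 5: Horner steps 10 → 7 → 10, so m(5) = 10.
  α_4 = 12: Horner steps 10 → 12 → 2, so m(12) = 2.
  α_5 = 8: Horner steps 10 → 11 → 11, so m(8) = 11.
  α_6 = 2: Horner steps 10 → 3 → 7, so m(2) = 7.
Codeword c = [10, 8, 10, 2, 11, 7] ∈ F_13^6.


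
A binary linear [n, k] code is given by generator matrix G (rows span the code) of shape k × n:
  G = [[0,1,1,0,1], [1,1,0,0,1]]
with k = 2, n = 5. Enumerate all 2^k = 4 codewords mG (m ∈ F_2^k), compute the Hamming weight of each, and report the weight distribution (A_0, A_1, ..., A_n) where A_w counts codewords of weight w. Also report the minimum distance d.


Weight distribution: A_0 = 1, A_2 = 1, A_3 = 2. Minimum distance d = 2.

Enumerate all 2^2 = 4 messages m ∈ F_2^2.
For each, compute codeword c = mG in F_2^5, then tally its weight.
  m = 00 → c = 00000, weight = 0.
  m = 10 → c = 01101, weight = 3.
  m = 01 → c = 11001, weight = 3.
  m = 11 → c = 10100, weight = 2.
Tally weights:
  weight 0: 1 codewords.
  weight 2: 1 codewords.
  weight 3: 2 codewords.
Minimum distance d = smallest w > 0 with A_w > 0 = 2.
Sanity: Σ A_w = 4 = 2^2 = 4 ✓.


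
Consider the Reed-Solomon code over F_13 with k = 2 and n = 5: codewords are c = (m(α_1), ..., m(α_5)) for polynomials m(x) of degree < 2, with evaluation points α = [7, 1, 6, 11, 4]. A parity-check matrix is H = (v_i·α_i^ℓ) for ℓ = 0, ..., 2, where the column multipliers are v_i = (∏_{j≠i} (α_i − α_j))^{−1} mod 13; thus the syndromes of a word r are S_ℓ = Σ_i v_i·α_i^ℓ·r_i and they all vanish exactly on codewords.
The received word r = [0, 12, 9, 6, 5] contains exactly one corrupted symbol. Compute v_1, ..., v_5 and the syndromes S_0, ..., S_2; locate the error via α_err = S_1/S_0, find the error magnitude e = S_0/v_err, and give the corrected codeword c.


S = (9, 11, 12), error at position 1, error magnitude e = 2, c = [11, 12, 9, 6, 5].

Step 1: column multipliers v_i = (∏_{j≠i}(α_i − α_j))^{−1} mod 13.
  i = 1 (α = 7): (7−1)(7−6)(7−11)(7−4) = 6·1·(−4)·3 = −72 ≡ 6, so v_1 = 6^{−1} = 11 (mod 13).
  i = 2 (α = 1): (1−7)(1−6)(1−11)(1−4) = (−6)·(−5)·(−10)·(−3) = 900 ≡ 3, so v_2 = 3^{−1} = 9 (mod 13).
  i = 3 (α = 6): (6−7)(6−1)(6−11)(6−4) = (−1)·5·(−5)·2 = 50 ≡ 11, so v_3 = 11^{−1} = 6 (mod 13).
  i = 4 (α = 11): (11−7)(11−1)(11−6)(11−4) = 4·10·5·7 = 1400 ≡ 9, so v_4 = 9^{−1} = 3 (mod 13).
  i = 5 (α = 4): (4−7)(4−1)(4−6)(4−11) = (−3)·3·(−2)·(−7) = −126 ≡ 4, so v_5 = 4^{−1} = 10 (mod 13).
  v = [11, 9, 6, 3, 10].
Step 2: syndromes of r = [0, 12, 9, 6, 5] (all sums mod 13).
  S_0 = Σ v_i r_i = 11·0 + 9·12 + 6·9 + 3·6 + 10·5 = 230 ≡ 9.
  S_1 = Σ v_i α_i r_i = 11·7·0 + 9·1·12 + 6·6·9 + 3·11·6 + 10·4·5 = 830 ≡ 11.
  α_i^2 mod 13 = [10, 1, 10, 4, 3].
  S_2 = Σ v_i α_i^2 r_i = 11·10·0 + 9·1·12 + 6·10·9 + 3·4·6 + 10·3·5 = 870 ≡ 12.
  S = (9, 11, 12) ≠ 0, so r is not a codeword (an error is present).
Step 3: locate the error. For a single error e at position i, S_ℓ = v_i·e·α_i^ℓ, so α_err = S_1/S_0.
  S_0^{−1} = 9^{−1} = 3 (mod 13), so α_err = 11·3 = 33 ≡ 7 = α_1. Error position i = 1.
  Consistency check: S_2/S_1 = 12·6 = 72 ≡ 7 = α_err ✓ (single-error assumption holds).
Step 4: error magnitude e = S_0/v_1 = S_0·∏_{j≠1}(α_1 − α_j) = 9·6 = 54 ≡ 2 (mod 13).
Step 5: correct position 1: c_1 = r_1 − e = 0 − 2 ≡ 11 (mod 13). Hence c = [11, 12, 9, 6, 5].
  Check: interpolating c through the α_i gives m(x) = 10 + 2·x (degree < 2) with m(α_i) = c_i for every i, so c is indeed a codeword.


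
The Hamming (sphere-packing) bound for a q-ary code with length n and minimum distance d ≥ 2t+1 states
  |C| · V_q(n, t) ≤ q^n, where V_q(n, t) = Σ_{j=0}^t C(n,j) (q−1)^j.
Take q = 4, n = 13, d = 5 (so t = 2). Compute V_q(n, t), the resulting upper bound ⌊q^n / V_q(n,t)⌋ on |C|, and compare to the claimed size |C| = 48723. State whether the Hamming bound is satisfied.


V_q(n, t) = 742, q^n = 67108864, Hamming bound = 90443, |C| = 48723 ≤ bound (satisfied).

Step 1: Compute V_q(n, t) = Σ_{j=0}^2 C(n, j) (q−1)^j.
  j = 0: C(13,0)·(3)^0 = 1·1 = 1.
  j = 1: C(13,1)·(3)^1 = 13·3 = 39.
  j = 2: C(13,2)·(3)^2 = 78·9 = 702.
  V_q(n, t) = 1 + 39 + 702 = 742.
Step 2: q^n = 4^13 = 67108864.
Step 3: Hamming bound ⌊q^n / V_q(n,t)⌋ = ⌊67108864/742⌋ = 90443.
Step 4: Compare |C| = 48723 to 90443: satisfied.
The claimed |C| lies below the Hamming bound.


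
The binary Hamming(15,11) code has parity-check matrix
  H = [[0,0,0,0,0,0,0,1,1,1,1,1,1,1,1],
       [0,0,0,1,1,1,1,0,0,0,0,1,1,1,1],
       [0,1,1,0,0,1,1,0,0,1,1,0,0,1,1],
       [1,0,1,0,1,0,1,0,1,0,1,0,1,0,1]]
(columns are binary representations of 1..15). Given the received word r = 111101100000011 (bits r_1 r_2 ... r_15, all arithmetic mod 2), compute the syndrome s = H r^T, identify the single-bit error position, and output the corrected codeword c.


s = (0, 1, 0, 0)^T, error position = 4, corrected codeword c = 111001100000011

Compute s = H r^T mod 2 one row at a time:
  s_1 = 0 + 0 + 0 + 0 + 0 + 0 + 1 + 1 = 2 ≡ 0 (mod 2).
  s_2 = 1 + 0 + 1 + 1 + 0 + 0 + 1 + 1 = 5 ≡ 1 (mod 2).
  s_3 = 1 + 1 + 1 + 1 + 0 + 0 + 1 + 1 = 6 ≡ 0 (mod 2).
  s_4 = 1 + 1 + 0 + 1 + 0 + 0 + 0 + 1 = 4 ≡ 0 (mod 2).
s = (0, 1, 0, 0)^T — this equals column 4 of H (binary 0100), so error is at position 4.
Correct: flip bit 4 of r = 111101100000011 to get c = 111001100000011.


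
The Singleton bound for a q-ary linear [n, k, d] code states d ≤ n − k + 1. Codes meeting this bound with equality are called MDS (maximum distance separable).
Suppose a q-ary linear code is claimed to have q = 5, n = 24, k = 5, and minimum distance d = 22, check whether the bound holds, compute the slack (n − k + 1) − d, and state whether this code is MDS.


Singleton RHS = n − k + 1 = 20, slack = -2, bound violated (no such code; not MDS).

Singleton bound: d ≤ n − k + 1.
Here n = 24, k = 5, so n − k + 1 = 20.
Given d = 22, check d ≤ 20: NO.
Slack = (n − k + 1) − d = -2.
The slack is negative: d = 22 exceeds n − k + 1 = 20 by 2, so the Singleton bound is violated and no linear [24, 5, 22]_5 code can exist. In particular it is not MDS (MDS requires d = n − k + 1 exactly).
Description: the claimed parameters are [24, 5, 22]_5; such a code would be impossible (violates the Singleton bound).


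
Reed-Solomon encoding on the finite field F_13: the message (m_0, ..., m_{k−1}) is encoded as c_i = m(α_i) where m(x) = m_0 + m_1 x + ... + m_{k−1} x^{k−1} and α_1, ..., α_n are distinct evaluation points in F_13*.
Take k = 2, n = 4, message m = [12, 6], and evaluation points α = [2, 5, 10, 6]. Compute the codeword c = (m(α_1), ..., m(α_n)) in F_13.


c = [11, 3, 7, 9]

Message polynomial: m(x) = 12 + 6·x (mod 13).
For each evaluation point α_i, compute m(α_i) mod 13:
  α_1 = 2: Horner steps 6 → 11, so m(2) = 11.
  α_2 = 5: Horner steps 6 → 3, so m(5) = 3.
  α_3 = 10: Horner steps 6 → 7, so m(10) = 7.
  α_4 = 6: Horner steps 6 → 9, so m(6) = 9.
Codeword c = [11, 3, 7, 9] ∈ F_13^4.


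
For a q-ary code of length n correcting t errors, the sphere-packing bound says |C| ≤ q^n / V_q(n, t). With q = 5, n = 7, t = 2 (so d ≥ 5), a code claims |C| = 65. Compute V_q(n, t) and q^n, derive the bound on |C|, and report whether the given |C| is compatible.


V_q(n, t) = 365, q^n = 78125, Hamming bound = 214, |C| = 65 ≤ bound (satisfied).

Step 1: Compute V_q(n, t) = Σ_{j=0}^2 C(n, j) (q−1)^j.
  j = 0: C(7,0)·(4)^0 = 1·1 = 1.
  j = 1: C(7,1)·(4)^1 = 7·4 = 28.
  j = 2: C(7,2)·(4)^2 = 21·16 = 336.
  V_q(n, t) = 1 + 28 + 336 = 365.
Step 2: q^n = 5^7 = 78125.
Step 3: Hamming bound ⌊q^n / V_q(n,t)⌋ = ⌊78125/365⌋ = 214.
Step 4: Compare |C| = 65 to 214: satisfied.
The claimed |C| lies below the Hamming bound.


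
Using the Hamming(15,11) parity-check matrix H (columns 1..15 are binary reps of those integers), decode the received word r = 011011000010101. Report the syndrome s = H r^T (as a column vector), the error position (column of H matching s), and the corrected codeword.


s = (1, 0, 1, 1)^T, error position = 11, corrected codeword c = 011011000000101

Compute s = H r^T mod 2 one row at a time:
  s_1 = 0 + 0 + 0 + 1 + 0 + 1 + 0 + 1 = 3 ≡ 1 (mod 2).
  s_2 = 0 + 1 + 1 + 0 + 0 + 1 + 0 + 1 = 4 ≡ 0 (mod 2).
  s_3 = 1 + 1 + 1 + 0 + 0 + 1 + 0 + 1 = 5 ≡ 1 (mod 2).
  s_4 = 0 + 1 + 1 + 0 + 0 + 1 + 1 + 1 = 5 ≡ 1 (mod 2).
s = (1, 0, 1, 1)^T — this equals column 11 of H (binary 1011), so error is at position 11.
Correct: flip bit 11 of r = 011011000010101 to get c = 011011000000101.


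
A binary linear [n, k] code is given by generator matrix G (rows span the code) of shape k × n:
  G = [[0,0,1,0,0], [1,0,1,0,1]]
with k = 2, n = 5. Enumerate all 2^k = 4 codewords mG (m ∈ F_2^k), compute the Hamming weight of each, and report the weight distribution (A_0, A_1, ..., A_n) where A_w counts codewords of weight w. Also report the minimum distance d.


Weight distribution: A_0 = 1, A_1 = 1, A_2 = 1, A_3 = 1. Minimum distance d = 1.

Enumerate all 2^2 = 4 messages m ∈ F_2^2.
For each, compute codeword c = mG in F_2^5, then tally its weight.
  m = 00 → c = 00000, weight = 0.
  m = 10 → c = 00100, weight = 1.
  m = 01 → c = 10101, weight = 3.
  m = 11 → c = 10001, weight = 2.
Tally weights:
  weight 0: 1 codewords.
  weight 1: 1 codewords.
  weight 2: 1 codewords.
  weight 3: 1 codewords.
Minimum distance d = smallest w > 0 with A_w > 0 = 1.
Sanity: Σ A_w = 4 = 2^2 = 4 ✓.


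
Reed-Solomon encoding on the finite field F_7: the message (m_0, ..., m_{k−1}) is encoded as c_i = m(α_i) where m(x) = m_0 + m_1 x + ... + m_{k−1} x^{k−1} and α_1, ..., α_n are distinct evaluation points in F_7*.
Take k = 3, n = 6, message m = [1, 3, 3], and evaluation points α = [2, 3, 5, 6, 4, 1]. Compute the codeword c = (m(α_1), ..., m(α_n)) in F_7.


c = [5, 2, 0, 1, 5, 0]

Message polynomial: m(x) = 1 + 3·x + 3·x^2 (mod 7).
For each evaluation point α_i, compute m(α_i) mod 7:
  α_1 = 2: Horner steps 3 → 2 → 5, so m(2) = 5.
  α_2 = 3: Horner steps 3 → 5 → 2, so m(3) = 2.
  α_3 = 5: Horner steps 3 → 4 → 0, so m(5) = 0.
  α_4 = 6: Horner steps 3 → 0 → 1, so m(6) = 1.
  α_5 = 4: Horner steps 3 → 1 → 5, so m(4) = 5.
  α_6 = 1: Horner steps 3 → 6 → 0, so m(1) = 0.
Codeword c = [5, 2, 0, 1, 5, 0] ∈ F_7^6.


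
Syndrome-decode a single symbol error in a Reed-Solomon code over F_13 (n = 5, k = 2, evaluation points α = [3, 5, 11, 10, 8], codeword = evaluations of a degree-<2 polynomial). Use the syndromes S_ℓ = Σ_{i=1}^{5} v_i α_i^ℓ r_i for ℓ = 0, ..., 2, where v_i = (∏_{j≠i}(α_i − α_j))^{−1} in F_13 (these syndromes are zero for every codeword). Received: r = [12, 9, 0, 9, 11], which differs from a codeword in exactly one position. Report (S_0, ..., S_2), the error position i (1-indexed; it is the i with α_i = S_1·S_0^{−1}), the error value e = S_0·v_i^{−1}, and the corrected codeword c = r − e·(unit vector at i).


S = (5, 11, 6), error at position 4, error magnitude e = 1, c = [12, 9, 0, 8, 11].

Step 1: column multipliers v_i = (∏_{j≠i}(α_i − α_j))^{−1} mod 13.
  i = 1 (α = 3): (3−5)(3−11)(3−10)(3−8) = (−2)·(−8)·(−7)·(−5) = 560 ≡ 1, so v_1 = 1^{−1} = 1 (mod 13).
  i = 2 (α = 5): (5−3)(5−11)(5−10)(5−8) = 2·(−6)·(−5)·(−3) = −180 ≡ 2, so v_2 = 2^{−1} = 7 (mod 13).
  i = 3 (α = 11): (11−3)(11−5)(11−10)(11−8) = 8·6·1·3 = 144 ≡ 1, so v_3 = 1^{−1} = 1 (mod 13).
  i = 4 (α = 10): (10−3)(10−5)(10−11)(10−8) = 7·5·(−1)·2 = −70 ≡ 8, so v_4 = 8^{−1} = 5 (mod 13).
  i = 5 (α = 8): (8−3)(8−5)(8−11)(8−10) = 5·3·(−3)·(−2) = 90 ≡ 12, so v_5 = 12^{−1} = 12 (mod 13).
  v = [1, 7, 1, 5, 12].
Step 2: syndromes of r = [12, 9, 0, 9, 11] (all sums mod 13).
  S_0 = Σ v_i r_i = 1·12 + 7·9 + 1·0 + 5·9 + 12·11 = 252 ≡ 5.
  S_1 = Σ v_i α_i r_i = 1·3·12 + 7·5·9 + 1·11·0 + 5·10·9 + 12·8·11 = 1857 ≡ 11.
  α_i^2 mod 13 = [9, 12, 4, 9, 12].
  S_2 = Σ v_i α_i^2 r_i = 1·9·12 + 7·12·9 + 1·4·0 + 5·9·9 + 12·12·11 = 2853 ≡ 6.
  S = (5, 11, 6) ≠ 0, so r is not a codeword (an error is present).
Step 3: locate the error. For a single error e at position i, S_ℓ = v_i·e·α_i^ℓ, so α_err = S_1/S_0.
  S_0^{−1} = 5^{−1} = 8 (mod 13), so α_err = 11·8 = 88 ≡ 10 = α_4. Error position i = 4.
  Consistency check: S_2/S_1 = 6·6 = 36 ≡ 10 = α_err ✓ (single-error assumption holds).
Step 4: error magnitude e = S_0/v_4 = S_0·∏_{j≠4}(α_4 − α_j) = 5·8 = 40 ≡ 1 (mod 13).
Step 5: correct position 4: c_4 = r_4 − e = 9 − 1 ≡ 8 (mod 13). Hence c = [12, 9, 0, 8, 11].
  Check: interpolating c through the α_i gives m(x) = 10 + 5·x (degree < 2) with m(α_i) = c_i for every i, so c is indeed a codeword.


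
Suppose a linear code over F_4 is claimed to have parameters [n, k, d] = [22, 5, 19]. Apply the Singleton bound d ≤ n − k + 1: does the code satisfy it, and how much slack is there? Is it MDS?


Singleton RHS = n − k + 1 = 18, slack = -1, bound violated (no such code; not MDS).

Singleton bound: d ≤ n − k + 1.
Here n = 22, k = 5, so n − k + 1 = 18.
Given d = 19, check d ≤ 18: NO.
Slack = (n − k + 1) − d = -1.
The slack is negative: d = 19 exceeds n − k + 1 = 18 by 1, so the Singleton bound is violated and no linear [22, 5, 19]_4 code can exist. In particular it is not MDS (MDS requires d = n − k + 1 exactly).
Description: the claimed parameters are [22, 5, 19]_4; such a code would be impossible (violates the Singleton bound).


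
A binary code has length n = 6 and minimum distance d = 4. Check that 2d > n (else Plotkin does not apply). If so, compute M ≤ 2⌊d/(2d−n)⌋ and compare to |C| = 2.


Plotkin bound M ≤ 4; given |C| = 2 ≤ bound (satisfied).

Check applicability: 2d = 8, n = 6.
2d − n = 2 > 0, so Plotkin applies.
Compute d/(2d−n) = 4/2 ≈ 2.0000.
⌊d/(2d−n)⌋ = 2.
Plotkin bound: M ≤ 2·2 = 4.
Given |C| = 2, check: satisfied.
This |C| is below the Plotkin bound.


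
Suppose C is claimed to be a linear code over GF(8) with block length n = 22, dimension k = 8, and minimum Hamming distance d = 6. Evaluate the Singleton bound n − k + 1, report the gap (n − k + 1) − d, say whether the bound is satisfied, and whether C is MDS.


Singleton RHS = n − k + 1 = 15, slack = 9, bound satisfied, not MDS.

Singleton bound: d ≤ n − k + 1.
Here n = 22, k = 8, so n − k + 1 = 15.
Given d = 6, check d ≤ 15: YES.
Slack = (n − k + 1) − d = 9.
The code is NOT MDS (slack = 9 > 0).
Description: the claimed parameters are [22, 8, 6]_8; such a code would be non-MDS.


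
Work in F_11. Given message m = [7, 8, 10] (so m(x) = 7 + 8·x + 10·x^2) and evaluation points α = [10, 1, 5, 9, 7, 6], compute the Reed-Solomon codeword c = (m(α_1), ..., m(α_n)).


c = [9, 3, 0, 9, 3, 8]

Message polynomial: m(x) = 7 + 8·x + 10·x^2 (mod 11).
For each evaluation point α_i, compute m(α_i) mod 11:
  α_1 = 10: Horner steps 10 → 9 → 9, so m(10) = 9.
  α_2 = 1: Horner steps 10 → 7 → 3, so m(1) = 3.
  α_3 = 5: Horner steps 10 → 3 → 0, so m(5) = 0.
  α_4 = 9: Horner steps 10 → 10 → 9, so m(9) = 9.
  α_5 = 7: Horner steps 10 → 1 → 3, so m(7) = 3.
  α_6 = 6: Horner steps 10 → 2 → 8, so m(6) = 8.
Codeword c = [9, 3, 0, 9, 3, 8] ∈ F_11^6.


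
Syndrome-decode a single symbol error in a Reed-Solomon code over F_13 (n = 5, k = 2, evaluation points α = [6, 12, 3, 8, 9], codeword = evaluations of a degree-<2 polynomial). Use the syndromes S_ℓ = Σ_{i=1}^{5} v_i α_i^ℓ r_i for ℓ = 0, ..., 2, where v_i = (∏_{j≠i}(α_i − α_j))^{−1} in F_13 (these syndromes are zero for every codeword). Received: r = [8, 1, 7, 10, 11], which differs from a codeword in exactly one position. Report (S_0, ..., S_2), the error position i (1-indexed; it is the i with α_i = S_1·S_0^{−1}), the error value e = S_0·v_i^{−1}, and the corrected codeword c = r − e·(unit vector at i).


S = (7, 8, 11), error at position 3, error magnitude e = 2, c = [8, 1, 5, 10, 11].

Step 1: column multipliers v_i = (∏_{j≠i}(α_i − α_j))^{−1} mod 13.
  i = 1 (α = 6): (6−12)(6−3)(6−8)(6−9) = (−6)·3·(−2)·(−3) = −108 ≡ 9, so v_1 = 9^{−1} = 3 (mod 13).
  i = 2 (α = 12): (12−6)(12−3)(12−8)(12−9) = 6·9·4·3 = 648 ≡ 11, so v_2 = 11^{−1} = 6 (mod 13).
  i = 3 (α = 3): (3−6)(3−12)(3−8)(3−9) = (−3)·(−9)·(−5)·(−6) = 810 ≡ 4, so v_3 = 4^{−1} = 10 (mod 13).
  i = 4 (α = 8): (8−6)(8−12)(8−3)(8−9) = 2·(−4)·5·(−1) = 40 ≡ 1, so v_4 = 1^{−1} = 1 (mod 13).
  i = 5 (α = 9): (9−6)(9−12)(9−3)(9−8) = 3·(−3)·6·1 = −54 ≡ 11, so v_5 = 11^{−1} = 6 (mod 13).
  v = [3, 6, 10, 1, 6].
Step 2: syndromes of r = [8, 1, 7, 10, 11] (all sums mod 13).
  S_0 = Σ v_i r_i = 3·8 + 6·1 + 10·7 + 1·10 + 6·11 = 176 ≡ 7.
  S_1 = Σ v_i α_i r_i = 3·6·8 + 6·12·1 + 10·3·7 + 1·8·10 + 6·9·11 = 1100 ≡ 8.
  α_i^2 mod 13 = [10, 1, 9, 12, 3].
  S_2 = Σ v_i α_i^2 r_i = 3·10·8 + 6·1·1 + 10·9·7 + 1·12·10 + 6·3·11 = 1194 ≡ 11.
  S = (7, 8, 11) ≠ 0, so r is not a codeword (an error is present).
Step 3: locate the error. For a single error e at position i, S_ℓ = v_i·e·α_i^ℓ, so α_err = S_1/S_0.
  S_0^{−1} = 7^{−1} = 2 (mod 13), so α_err = 8·2 = 16 ≡ 3 = α_3. Error position i = 3.
  Consistency check: S_2/S_1 = 11·5 = 55 ≡ 3 = α_err ✓ (single-error assumption holds).
Step 4: error magnitude e = S_0/v_3 = S_0·∏_{j≠3}(α_3 − α_j) = 7·4 = 28 ≡ 2 (mod 13).
Step 5: correct position 3: c_3 = r_3 − e = 7 − 2 ≡ 5 (mod 13). Hence c = [8, 1, 5, 10, 11].
  Check: interpolating c through the α_i gives m(x) = 2 + 1·x (degree < 2) with m(α_i) = c_i for every i, so c is indeed a codeword.


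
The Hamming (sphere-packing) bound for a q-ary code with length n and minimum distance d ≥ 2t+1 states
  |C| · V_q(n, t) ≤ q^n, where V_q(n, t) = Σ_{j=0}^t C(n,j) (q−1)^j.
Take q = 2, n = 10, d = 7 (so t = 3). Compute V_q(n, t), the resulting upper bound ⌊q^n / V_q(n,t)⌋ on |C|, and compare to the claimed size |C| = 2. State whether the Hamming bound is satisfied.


V_q(n, t) = 176, q^n = 1024, Hamming bound = 5, |C| = 2 ≤ bound (satisfied).

Step 1: Compute V_q(n, t) = Σ_{j=0}^3 C(n, j) (q−1)^j.
  j = 0: C(10,0)·(1)^0 = 1·1 = 1.
  j = 1: C(10,1)·(1)^1 = 10·1 = 10.
  j = 2: C(10,2)·(1)^2 = 45·1 = 45.
  j = 3: C(10,3)·(1)^3 = 120·1 = 120.
  V_q(n, t) = 1 + 10 + 45 + 120 = 176.
Step 2: q^n = 2^10 = 1024.
Step 3: Hamming bound ⌊q^n / V_q(n,t)⌋ = ⌊1024/176⌋ = 5.
Step 4: Compare |C| = 2 to 5: satisfied.
The claimed |C| lies below the Hamming bound.


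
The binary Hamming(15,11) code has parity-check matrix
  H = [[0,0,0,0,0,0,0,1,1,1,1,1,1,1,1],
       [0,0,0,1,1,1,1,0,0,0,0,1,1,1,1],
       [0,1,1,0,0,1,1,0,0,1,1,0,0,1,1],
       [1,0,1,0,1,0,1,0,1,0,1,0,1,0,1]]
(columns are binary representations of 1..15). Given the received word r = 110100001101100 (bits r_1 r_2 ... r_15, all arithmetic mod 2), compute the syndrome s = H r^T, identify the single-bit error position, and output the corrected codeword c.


s = (0, 1, 0, 1)^T, error position = 5, corrected codeword c = 110110001101100

Compute s = H r^T mod 2 one row at a time:
  s_1 = 0 + 1 + 1 + 0 + 1 + 1 + 0 + 0 = 4 ≡ 0 (mod 2).
  s_2 = 1 + 0 + 0 + 0 + 1 + 1 + 0 + 0 = 3 ≡ 1 (mod 2).
  s_3 = 1 + 0 + 0 + 0 + 1 + 0 + 0 + 0 = 2 ≡ 0 (mod 2).
  s_4 = 1 + 0 + 0 + 0 + 1 + 0 + 1 + 0 = 3 ≡ 1 (mod 2).
s = (0, 1, 0, 1)^T — this equals column 5 of H (binary 0101), so error is at position 5.
Correct: flip bit 5 of r = 110100001101100 to get c = 110110001101100.


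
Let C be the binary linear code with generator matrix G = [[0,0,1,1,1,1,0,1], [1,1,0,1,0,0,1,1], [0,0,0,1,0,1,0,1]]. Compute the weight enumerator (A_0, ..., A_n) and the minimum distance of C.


Weight distribution: A_0 = 1, A_2 = 1, A_3 = 1, A_4 = 1, A_5 = 2, A_6 = 1, A_7 = 1. Minimum distance d = 2.

Enumerate all 2^3 = 8 messages m ∈ F_2^3.
For each, compute codeword c = mG in F_2^8, then tally its weight.
  m = 000 → c = 00000000, weight = 0.
  m = 100 → c = 00111101, weight = 5.
  m = 010 → c = 11010011, weight = 5.
  m = 110 → c = 11101110, weight = 6.
  m = 001 → c = 00010101, weight = 3.
  m = 101 → c = 00101000, weight = 2.
  m = 011 → c = 11000110, weight = 4.
  m = 111 → c = 11111011, weight = 7.
Tally weights:
  weight 0: 1 codewords.
  weight 2: 1 codewords.
  weight 3: 1 codewords.
  weight 4: 1 codewords.
  weight 5: 2 codewords.
  weight 6: 1 codewords.
  weight 7: 1 codewords.
Minimum distance d = smallest w > 0 with A_w > 0 = 2.
Sanity: Σ A_w = 8 = 2^3 = 8 ✓.


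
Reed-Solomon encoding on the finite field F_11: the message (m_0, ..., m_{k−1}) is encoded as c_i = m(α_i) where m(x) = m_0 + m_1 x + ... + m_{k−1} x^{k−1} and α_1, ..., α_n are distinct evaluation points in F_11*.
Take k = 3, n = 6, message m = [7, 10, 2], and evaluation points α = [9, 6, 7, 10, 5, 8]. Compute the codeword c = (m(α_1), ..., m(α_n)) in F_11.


c = [6, 7, 10, 10, 8, 6]

Message polynomial: m(x) = 7 + 10·x + 2·x^2 (mod 11).
For each evaluation point α_i, compute m(α_i) mod 11:
  α_1 = 9: Horner steps 2 → 6 → 6, so m(9) = 6.
  α_2 = 6: Horner steps 2 → 0 → 7, so m(6) = 7.
  α_3 = 7: Horner steps 2 → 2 → 10, so m(7) = 10.
  α_4 = 10: Horner steps 2 → 8 → 10, so m(10) = 10.
  α_5 = 5: Horner steps 2 → 9 → 8, so m(5) = 8.
  α_6 = 8: Horner steps 2 → 4 → 6, so m(8) = 6.
Codeword c = [6, 7, 10, 10, 8, 6] ∈ F_11^6.


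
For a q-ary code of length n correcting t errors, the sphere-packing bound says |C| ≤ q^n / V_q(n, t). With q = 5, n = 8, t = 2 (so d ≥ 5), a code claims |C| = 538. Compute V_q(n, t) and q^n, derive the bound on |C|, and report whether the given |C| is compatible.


V_q(n, t) = 481, q^n = 390625, Hamming bound = 812, |C| = 538 ≤ bound (satisfied).

Step 1: Compute V_q(n, t) = Σ_{j=0}^2 C(n, j) (q−1)^j.
  j = 0: C(8,0)·(4)^0 = 1·1 = 1.
  j = 1: C(8,1)·(4)^1 = 8·4 = 32.
  j = 2: C(8,2)·(4)^2 = 28·16 = 448.
  V_q(n, t) = 1 + 32 + 448 = 481.
Step 2: q^n = 5^8 = 390625.
Step 3: Hamming bound ⌊q^n / V_q(n,t)⌋ = ⌊390625/481⌋ = 812.
Step 4: Compare |C| = 538 to 812: satisfied.
The claimed |C| lies below the Hamming bound.


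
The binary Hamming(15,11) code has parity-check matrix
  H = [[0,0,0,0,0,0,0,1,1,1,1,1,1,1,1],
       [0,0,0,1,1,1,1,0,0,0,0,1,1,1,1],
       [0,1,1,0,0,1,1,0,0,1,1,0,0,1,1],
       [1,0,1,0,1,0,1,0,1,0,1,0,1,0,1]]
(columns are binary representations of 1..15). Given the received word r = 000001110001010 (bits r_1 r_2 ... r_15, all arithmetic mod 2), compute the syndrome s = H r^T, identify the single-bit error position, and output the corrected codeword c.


s = (1, 0, 1, 1)^T, error position = 11, corrected codeword c = 000001110011010

Compute s = H r^T mod 2 one row at a time:
  s_1 = 1 + 0 + 0 + 0 + 1 + 0 + 1 + 0 = 3 ≡ 1 (mod 2).
  s_2 = 0 + 0 + 1 + 1 + 1 + 0 + 1 + 0 = 4 ≡ 0 (mod 2).
  s_3 = 0 + 0 + 1 + 1 + 0 + 0 + 1 + 0 = 3 ≡ 1 (mod 2).
  s_4 = 0 + 0 + 0 + 1 + 0 + 0 + 0 + 0 = 1 ≡ 1 (mod 2).
s = (1, 0, 1, 1)^T — this equals column 11 of H (binary 1011), so error is at position 11.
Correct: flip bit 11 of r = 000001110001010 to get c = 000001110011010.


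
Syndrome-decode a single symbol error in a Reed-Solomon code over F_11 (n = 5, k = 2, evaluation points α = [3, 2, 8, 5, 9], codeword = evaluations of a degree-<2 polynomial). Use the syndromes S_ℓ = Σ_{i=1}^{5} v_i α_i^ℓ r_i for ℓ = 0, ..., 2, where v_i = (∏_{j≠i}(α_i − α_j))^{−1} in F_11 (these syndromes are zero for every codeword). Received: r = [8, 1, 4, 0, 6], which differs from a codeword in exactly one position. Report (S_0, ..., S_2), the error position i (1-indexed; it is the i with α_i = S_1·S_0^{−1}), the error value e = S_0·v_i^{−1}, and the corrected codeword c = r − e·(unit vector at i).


S = (3, 2, 5), error at position 3, error magnitude e = 5, c = [8, 1, 10, 0, 6].

Step 1: column multipliers v_i = (∏_{j≠i}(α_i − α_j))^{−1} mod 11.
  i = 1 (α = 3): (3−2)(3−8)(3−5)(3−9) = 1·(−5)·(−2)·(−6) = −60 ≡ 6, so v_1 = 6^{−1} = 2 (mod 11).
  i = 2 (α = 2): (2−3)(2−8)(2−5)(2−9) = (−1)·(−6)·(−3)·(−7) = 126 ≡ 5, so v_2 = 5^{−1} = 9 (mod 11).
  i = 3 (α = 8): (8−3)(8−2)(8−5)(8−9) = 5·6·3·(−1) = −90 ≡ 9, so v_3 = 9^{−1} = 5 (mod 11).
  i = 4 (α = 5): (5−3)(5−2)(5−8)(5−9) = 2·3·(−3)·(−4) = 72 ≡ 6, so v_4 = 6^{−1} = 2 (mod 11).
  i = 5 (α = 9): (9−3)(9−2)(9−8)(9−5) = 6·7·1·4 = 168 ≡ 3, so v_5 = 3^{−1} = 4 (mod 11).
  v = [2, 9, 5, 2, 4].
Step 2: syndromes of r = [8, 1, 4, 0, 6] (all sums mod 11).
  S_0 = Σ v_i r_i = 2·8 + 9·1 + 5·4 + 2·0 + 4·6 = 69 ≡ 3.
  S_1 = Σ v_i α_i r_i = 2·3·8 + 9·2·1 + 5·8·4 + 2·5·0 + 4·9·6 = 442 ≡ 2.
  α_i^2 mod 11 = [9, 4, 9, 3, 4].
  S_2 = Σ v_i α_i^2 r_i = 2·9·8 + 9·4·1 + 5·9·4 + 2·3·0 + 4·4·6 = 456 ≡ 5.
  S = (3, 2, 5) ≠ 0, so r is not a codeword (an error is present).
Step 3: locate the error. For a single error e at position i, S_ℓ = v_i·e·α_i^ℓ, so α_err = S_1/S_0.
  S_0^{−1} = 3^{−1} = 4 (mod 11), so α_err = 2·4 = 8 ≡ 8 = α_3. Error position i = 3.
  Consistency check: S_2/S_1 = 5·6 = 30 ≡ 8 = α_err ✓ (single-error assumption holds).
Step 4: error magnitude e = S_0/v_3 = S_0·∏_{j≠3}(α_3 − α_j) = 3·9 = 27 ≡ 5 (mod 11).
Step 5: correct position 3: c_3 = r_3 − e = 4 − 5 ≡ 10 (mod 11). Hence c = [8, 1, 10, 0, 6].
  Check: interpolating c through the α_i gives m(x) = 9 + 7·x (degree < 2) with m(α_i) = c_i for every i, so c is indeed a codeword.


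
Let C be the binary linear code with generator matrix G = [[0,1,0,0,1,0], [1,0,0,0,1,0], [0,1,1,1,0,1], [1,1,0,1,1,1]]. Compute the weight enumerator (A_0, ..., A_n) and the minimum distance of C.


Weight distribution: A_0 = 1, A_1 = 1, A_2 = 3, A_3 = 6, A_4 = 3, A_5 = 1, A_6 = 1. Minimum distance d = 1.

Enumerate all 2^4 = 16 messages m ∈ F_2^4.
For each, compute codeword c = mG in F_2^6, then tally its weight.
  m = 0000 → c = 000000, weight = 0.
  m = 1000 → c = 010010, weight = 2.
  m = 0100 → c = 100010, weight = 2.
  m = 1100 → c = 110000, weight = 2.
  m = 0010 → c = 011101, weight = 4.
  m = 1010 → c = 001111, weight = 4.
  m = 0110 → c = 111111, weight = 6.
  m = 1110 → c = 101101, weight = 4.
  m = 0001 → c = 110111, weight = 5.
  m = 1001 → c = 100101, weight = 3.
  m = 0101 → c = 010101, weight = 3.
  m = 1101 → c = 000111, weight = 3.
  m = 0011 → c = 101010, weight = 3.
  m = 1011 → c = 111000, weight = 3.
  m = 0111 → c = 001000, weight = 1.
  m = 1111 → c = 011010, weight = 3.
Tally weights:
  weight 0: 1 codewords.
  weight 1: 1 codewords.
  weight 2: 3 codewords.
  weight 3: 6 codewords.
  weight 4: 3 codewords.
  weight 5: 1 codewords.
  weight 6: 1 codewords.
Minimum distance d = smallest w > 0 with A_w > 0 = 1.
Sanity: Σ A_w = 16 = 2^4 = 16 ✓.


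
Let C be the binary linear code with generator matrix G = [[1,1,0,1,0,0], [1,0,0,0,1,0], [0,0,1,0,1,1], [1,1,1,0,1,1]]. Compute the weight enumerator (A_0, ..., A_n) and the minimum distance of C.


Weight distribution: A_0 = 1, A_1 = 1, A_2 = 3, A_3 = 6, A_4 = 3, A_5 = 1, A_6 = 1. Minimum distance d = 1.

Enumerate all 2^4 = 16 messages m ∈ F_2^4.
For each, compute codeword c = mG in F_2^6, then tally its weight.
  m = 0000 → c = 000000, weight = 0.
  m = 1000 → c = 110100, weight = 3.
  m = 0100 → c = 100010, weight = 2.
  m = 1100 → c = 010110, weight = 3.
  m = 0010 → c = 001011, weight = 3.
  m = 1010 → c = 111111, weight = 6.
  m = 0110 → c = 101001, weight = 3.
  m = 1110 → c = 011101, weight = 4.
  m = 0001 → c = 111011, weight = 5.
  m = 1001 → c = 001111, weight = 4.
  m = 0101 → c = 011001, weight = 3.
  m = 1101 → c = 101101, weight = 4.
  m = 0011 → c = 110000, weight = 2.
  m = 1011 → c = 000100, weight = 1.
  m = 0111 → c = 010010, weight = 2.
  m = 1111 → c = 100110, weight = 3.
Tally weights:
  weight 0: 1 codewords.
  weight 1: 1 codewords.
  weight 2: 3 codewords.
  weight 3: 6 codewords.
  weight 4: 3 codewords.
  weight 5: 1 codewords.
  weight 6: 1 codewords.
Minimum distance d = smallest w > 0 with A_w > 0 = 1.
Sanity: Σ A_w = 16 = 2^4 = 16 ✓.


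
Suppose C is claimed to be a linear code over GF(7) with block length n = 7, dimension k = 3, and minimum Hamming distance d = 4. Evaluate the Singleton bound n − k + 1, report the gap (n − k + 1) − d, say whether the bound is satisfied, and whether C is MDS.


Singleton RHS = n − k + 1 = 5, slack = 1, bound satisfied, not MDS.

Singleton bound: d ≤ n − k + 1.
Here n = 7, k = 3, so n − k + 1 = 5.
Given d = 4, check d ≤ 5: YES.
Slack = (n − k + 1) − d = 1.
The code is NOT MDS (slack = 1 > 0).
Description: the claimed parameters are [7, 3, 4]_7; such a code would be non-MDS.


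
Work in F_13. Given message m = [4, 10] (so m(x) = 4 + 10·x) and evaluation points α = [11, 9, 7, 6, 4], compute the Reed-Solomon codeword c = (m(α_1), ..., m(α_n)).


c = [10, 3, 9, 12, 5]

Message polynomial: m(x) = 4 + 10·x (mod 13).
For each evaluation point α_i, compute m(α_i) mod 13:
  α_1 = 11: Horner steps 10 → 10, so m(11) = 10.
  α_2 = 9: Horner steps 10 → 3, so m(9) = 3.
  α_3 = 7: Horner steps 10 → 9, so m(7) = 9.
  α_4 = 6: Horner steps 10 → 12, so m(6) = 12.
  α_5 = 4: Horner steps 10 → 5, so m(4) = 5.
Codeword c = [10, 3, 9, 12, 5] ∈ F_13^5.


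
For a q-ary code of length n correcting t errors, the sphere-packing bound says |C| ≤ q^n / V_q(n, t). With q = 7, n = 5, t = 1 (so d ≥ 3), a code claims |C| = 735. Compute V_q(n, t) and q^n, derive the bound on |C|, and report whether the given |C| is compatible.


V_q(n, t) = 31, q^n = 16807, Hamming bound = 542, |C| = 735 > bound (violated).

Step 1: Compute V_q(n, t) = Σ_{j=0}^1 C(n, j) (q−1)^j.
  j = 0: C(5,0)·(6)^0 = 1·1 = 1.
  j = 1: C(5,1)·(6)^1 = 5·6 = 30.
  V_q(n, t) = 1 + 30 = 31.
Step 2: q^n = 7^5 = 16807.
Step 3: Hamming bound ⌊q^n / V_q(n,t)⌋ = ⌊16807/31⌋ = 542.
Step 4: Compare |C| = 735 to 542: violated.
The claimed |C| lies above the Hamming bound, so no 7-ary code of length 5 with d ≥ 3 can have 735 codewords.


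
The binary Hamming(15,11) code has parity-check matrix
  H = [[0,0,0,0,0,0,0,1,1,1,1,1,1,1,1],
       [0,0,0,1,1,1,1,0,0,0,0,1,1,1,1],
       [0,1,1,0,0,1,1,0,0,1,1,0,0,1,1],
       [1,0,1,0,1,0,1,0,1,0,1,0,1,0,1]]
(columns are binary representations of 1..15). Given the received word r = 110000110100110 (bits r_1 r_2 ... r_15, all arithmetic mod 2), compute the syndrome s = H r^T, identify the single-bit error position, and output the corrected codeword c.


s = (0, 1, 0, 1)^T, error position = 5, corrected codeword c = 110010110100110

Compute s = H r^T mod 2 one row at a time:
  s_1 = 1 + 0 + 1 + 0 + 0 + 1 + 1 + 0 = 4 ≡ 0 (mod 2).
  s_2 = 0 + 0 + 0 + 1 + 0 + 1 + 1 + 0 = 3 ≡ 1 (mod 2).
  s_3 = 1 + 0 + 0 + 1 + 1 + 0 + 1 + 0 = 4 ≡ 0 (mod 2).
  s_4 = 1 + 0 + 0 + 1 + 0 + 0 + 1 + 0 = 3 ≡ 1 (mod 2).
s = (0, 1, 0, 1)^T — this equals column 5 of H (binary 0101), so error is at position 5.
Correct: flip bit 5 of r = 110000110100110 to get c = 110010110100110.


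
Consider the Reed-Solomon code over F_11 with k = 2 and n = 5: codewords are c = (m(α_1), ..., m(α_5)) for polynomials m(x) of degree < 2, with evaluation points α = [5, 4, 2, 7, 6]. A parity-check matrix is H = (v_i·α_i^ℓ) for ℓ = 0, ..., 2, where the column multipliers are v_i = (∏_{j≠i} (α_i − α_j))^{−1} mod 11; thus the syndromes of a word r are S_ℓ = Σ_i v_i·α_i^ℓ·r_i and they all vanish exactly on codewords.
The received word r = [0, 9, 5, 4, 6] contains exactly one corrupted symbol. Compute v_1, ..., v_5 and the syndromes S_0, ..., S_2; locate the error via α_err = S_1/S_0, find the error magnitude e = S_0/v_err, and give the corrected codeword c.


S = (5, 8, 4), error at position 5, error magnitude e = 4, c = [0, 9, 5, 4, 2].

Step 1: column multipliers v_i = (∏_{j≠i}(α_i − α_j))^{−1} mod 11.
  i = 1 (α = 5): (5−4)(5−2)(5−7)(5−6) = 1·3·(−2)·(−1) = 6 ≡ 6, so v_1 = 6^{−1} = 2 (mod 11).
  i = 2 (α = 4): (4−5)(4−2)(4−7)(4−6) = (−1)·2·(−3)·(−2) = −12 ≡ 10, so v_2 = 10^{−1} = 10 (mod 11).
  i = 3 (α = 2): (2−5)(2−4)(2−7)(2−6) = (−3)·(−2)·(−5)·(−4) = 120 ≡ 10, so v_3 = 10^{−1} = 10 (mod 11).
  i = 4 (α = 7): (7−5)(7−4)(7−2)(7−6) = 2·3·5·1 = 30 ≡ 8, so v_4 = 8^{−1} = 7 (mod 11).
  i = 5 (α = 6): (6−5)(6−4)(6−2)(6−7) = 1·2·4·(−1) = −8 ≡ 3, so v_5 = 3^{−1} = 4 (mod 11).
  v = [2, 10, 10, 7, 4].
Step 2: syndromes of r = [0, 9, 5, 4, 6] (all sums mod 11).
  S_0 = Σ v_i r_i = 2·0 + 10·9 + 10·5 + 7·4 + 4·6 = 192 ≡ 5.
  S_1 = Σ v_i α_i r_i = 2·5·0 + 10·4·9 + 10·2·5 + 7·7·4 + 4·6·6 = 800 ≡ 8.
  α_i^2 mod 11 = [3, 5, 4, 5, 3].
  S_2 = Σ v_i α_i^2 r_i = 2·3·0 + 10·5·9 + 10·4·5 + 7·5·4 + 4·3·6 = 862 ≡ 4.
  S = (5, 8, 4) ≠ 0, so r is not a codeword (an error is present).
Step 3: locate the error. For a single error e at position i, S_ℓ = v_i·e·α_i^ℓ, so α_err = S_1/S_0.
  S_0^{−1} = 5^{−1} = 9 (mod 11), so α_err = 8·9 = 72 ≡ 6 = α_5. Error position i = 5.
  Consistency check: S_2/S_1 = 4·7 = 28 ≡ 6 = α_err ✓ (single-error assumption holds).
Step 4: error magnitude e = S_0/v_5 = S_0·∏_{j≠5}(α_5 − α_j) = 5·3 = 15 ≡ 4 (mod 11).
Step 5: correct position 5: c_5 = r_5 − e = 6 − 4 ≡ 2 (mod 11). Hence c = [0, 9, 5, 4, 2].
  Check: interpolating c through the α_i gives m(x) = 1 + 2·x (degree < 2) with m(α_i) = c_i for every i, so c is indeed a codeword.
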